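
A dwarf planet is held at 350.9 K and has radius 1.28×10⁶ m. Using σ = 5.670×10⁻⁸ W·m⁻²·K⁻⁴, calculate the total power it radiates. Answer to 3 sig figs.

P ≈ 1.77×10¹⁶ W

Surface area A = 4πR² = 4π(1.28×10⁶ m)² = 2.05887×10¹³ m².
P = σAT⁴ = 5.670×10⁻⁸ × 2.05887×10¹³ × (350.9)⁴ = 1.77×10¹⁶ W.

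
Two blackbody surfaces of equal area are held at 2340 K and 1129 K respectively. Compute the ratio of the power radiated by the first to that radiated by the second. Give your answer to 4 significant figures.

With equal areas, P₁/P₂ = (T₁/T₂)⁴ = (2340/1129)⁴ = 18.45.

P₁/P₂ ≈ 18.45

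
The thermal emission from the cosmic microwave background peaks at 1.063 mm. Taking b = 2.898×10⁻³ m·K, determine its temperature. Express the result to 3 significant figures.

Wien's law gives T = b/λ_max = (2.898×10⁻³ m·K)/(1.063×10⁻³ m) = 2.73 K.

T ≈ 2.73 K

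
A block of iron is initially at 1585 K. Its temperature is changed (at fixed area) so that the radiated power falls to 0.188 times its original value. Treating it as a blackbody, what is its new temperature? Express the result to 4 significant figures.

P ∝ T⁴, so T₂/T₁ = (P₂/P₁)^(1/4) = (0.188)^(1/4) = 0.658475.
T₂ = 1585 × 0.658475 = 1044 K.

T₂ ≈ 1044 K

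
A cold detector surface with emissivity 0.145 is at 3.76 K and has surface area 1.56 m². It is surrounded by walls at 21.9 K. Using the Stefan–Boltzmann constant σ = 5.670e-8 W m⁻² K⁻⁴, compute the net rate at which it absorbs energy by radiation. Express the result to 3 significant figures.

Net gain ≈ 2.95×10⁻³ W

Area A = 1.56 m².
Net radiated power P_net = εσA(T⁴ − T₀⁴) = 0.145×5.670×10⁻⁸×1.56×(3.76⁴ − 21.9⁴).
T⁴ − T₀⁴ = 199.872 − 2.30026×10⁵ = -2.29826×10⁵ K⁴, so P_net = -2.95×10⁻³ W — negative, meaning a net gain of 2.95×10⁻³ W.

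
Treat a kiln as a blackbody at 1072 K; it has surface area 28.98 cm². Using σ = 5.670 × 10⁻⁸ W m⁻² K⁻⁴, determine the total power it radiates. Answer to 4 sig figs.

P ≈ 217.0 W

Area A = 28.98 cm² = 2.898×10⁻³ m².
P = σAT⁴ = 5.670×10⁻⁸ × 2.898×10⁻³ × (1072)⁴ = 217.0 W.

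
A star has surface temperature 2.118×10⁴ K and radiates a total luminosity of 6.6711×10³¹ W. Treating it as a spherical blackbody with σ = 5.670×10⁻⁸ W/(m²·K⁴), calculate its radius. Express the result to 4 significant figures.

R ≈ 2.157×10¹⁰ m

L = 4πR²σT⁴ ⇒ R = √(L/(4πσT⁴)).
σT⁴ = 1.14100×10¹⁰ W/m², so R = √(6.6711×10³¹/(4π×1.14100×10¹⁰)) = 2.157×10¹⁰ m.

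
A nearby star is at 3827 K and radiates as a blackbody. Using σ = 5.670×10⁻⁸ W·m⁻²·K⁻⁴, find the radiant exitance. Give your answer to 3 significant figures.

I ≈ 1.22×10⁷ W/m²

Stefan–Boltzmann: I = σT⁴ = 5.670×10⁻⁸ × (3827)⁴ = 1.22×10⁷ W/m².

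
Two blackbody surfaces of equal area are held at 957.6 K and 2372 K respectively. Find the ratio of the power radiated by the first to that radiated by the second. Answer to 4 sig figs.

P₁/P₂ ≈ 0.02656

With equal areas, P₁/P₂ = (T₁/T₂)⁴ = (957.6/2372)⁴ = 0.02656.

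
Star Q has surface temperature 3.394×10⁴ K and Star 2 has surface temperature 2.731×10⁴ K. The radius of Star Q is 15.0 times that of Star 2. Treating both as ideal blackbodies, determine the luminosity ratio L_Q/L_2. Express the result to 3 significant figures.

L_Q/L_2 ≈ 537

L ∝ R²T⁴, so L_Q/L_2 = (R_Q/R_2)²(T_Q/T_2)⁴ = (15.0)² × (3.394×10⁴/2.731×10⁴)⁴ = 225 × 2.38540 = 537.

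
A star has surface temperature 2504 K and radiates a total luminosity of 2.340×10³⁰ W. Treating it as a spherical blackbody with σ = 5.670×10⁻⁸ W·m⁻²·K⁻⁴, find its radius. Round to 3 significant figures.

L = 4πR²σT⁴ ⇒ R = √(L/(4πσT⁴)).
σT⁴ = 2.22905×10⁶ W/m², so R = √(2.340×10³⁰/(4π×2.22905×10⁶)) = 2.89×10¹¹ m.

R ≈ 2.89×10¹¹ m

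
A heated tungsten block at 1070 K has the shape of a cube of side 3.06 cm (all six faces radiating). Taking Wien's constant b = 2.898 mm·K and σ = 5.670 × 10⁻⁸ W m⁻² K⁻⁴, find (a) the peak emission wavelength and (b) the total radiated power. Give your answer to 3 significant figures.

(a) λ_max = b/T = 2.898×10⁻³/1070 = 2.708×10⁻⁶ m = 2.71×10³ nm.
Area A = 6s² = 6×(0.0306 m)² = 5.61816×10⁻³ m².
(b) P = σAT⁴ = 5.670×10⁻⁸×5.61816×10⁻³×(1070)⁴ = 418 W.

λ_max ≈ 2.71×10³ nm; P ≈ 418 W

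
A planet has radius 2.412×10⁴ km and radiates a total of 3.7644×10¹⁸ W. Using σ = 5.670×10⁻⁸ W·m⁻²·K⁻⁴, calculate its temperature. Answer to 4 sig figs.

T ≈ 308.7 K

Surface area A = 4πR² = 4π(2.412×10⁷ m)² = 7.31079×10¹⁵ m².
P = σAT⁴ ⇒ T = (P/(σA))^(1/4) = (3.7644×10¹⁸/(5.670×10⁻⁸×7.31079×10¹⁵))^(1/4) = 308.7 K.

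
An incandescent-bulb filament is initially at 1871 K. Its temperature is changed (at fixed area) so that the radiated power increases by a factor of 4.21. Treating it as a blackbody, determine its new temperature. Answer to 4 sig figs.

P ∝ T⁴, so T₂/T₁ = (P₂/P₁)^(1/4) = (4.21)^(1/4) = 1.43242.
T₂ = 1871 × 1.43242 = 2680 K.

T₂ ≈ 2680 K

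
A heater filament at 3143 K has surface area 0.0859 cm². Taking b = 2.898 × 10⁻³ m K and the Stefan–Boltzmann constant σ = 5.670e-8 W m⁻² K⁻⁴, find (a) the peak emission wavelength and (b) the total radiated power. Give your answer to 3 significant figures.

(a) λ_max = b/T = 2.898×10⁻³/3143 = 9.220×10⁻⁷ m = 922 nm.
Area A = 0.0859 cm² = 8.59×10⁻⁶ m².
(b) P = σAT⁴ = 5.670×10⁻⁸×8.59×10⁻⁶×(3143)⁴ = 47.5 W.

λ_max ≈ 922 nm; P ≈ 47.5 W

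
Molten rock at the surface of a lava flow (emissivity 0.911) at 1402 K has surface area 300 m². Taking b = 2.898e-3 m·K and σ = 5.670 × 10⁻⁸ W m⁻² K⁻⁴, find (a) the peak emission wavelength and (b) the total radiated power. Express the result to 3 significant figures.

(a) λ_max = b/T = 2.898×10⁻³/1402 = 2.067×10⁻⁶ m = 2.07 μm.
Area A = 300 m².
(b) P = εσAT⁴ = 0.911×5.670×10⁻⁸×300×(1402)⁴ = 5.99×10⁷ W.

λ_max ≈ 2.07 μm; P ≈ 5.99×10⁷ W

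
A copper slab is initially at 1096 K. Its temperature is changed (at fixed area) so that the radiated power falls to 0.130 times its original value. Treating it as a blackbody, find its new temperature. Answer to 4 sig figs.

P ∝ T⁴, so T₂/T₁ = (P₂/P₁)^(1/4) = (0.130)^(1/4) = 0.600462.
T₂ = 1096 × 0.600462 = 658.1 K.

T₂ ≈ 658.1 K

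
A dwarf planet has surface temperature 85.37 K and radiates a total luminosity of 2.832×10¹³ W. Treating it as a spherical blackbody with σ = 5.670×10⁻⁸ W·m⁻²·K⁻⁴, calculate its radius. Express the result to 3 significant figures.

R ≈ 8.65×10⁵ m

L = 4πR²σT⁴ ⇒ R = √(L/(4πσT⁴)).
σT⁴ = 3.01165 W/m², so R = √(2.832×10¹³/(4π×3.01165)) = 8.65×10⁵ m.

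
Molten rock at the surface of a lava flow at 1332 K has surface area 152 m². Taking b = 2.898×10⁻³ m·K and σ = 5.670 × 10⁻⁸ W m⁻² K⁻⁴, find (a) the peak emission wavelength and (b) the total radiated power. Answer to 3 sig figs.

(a) λ_max = b/T = 2.898×10⁻³/1332 = 2.176×10⁻⁶ m = 2.18×10³ nm.
Area A = 152 m².
(b) P = σAT⁴ = 5.670×10⁻⁸×152×(1332)⁴ = 2.71×10⁷ W.

λ_max ≈ 2.18×10³ nm; P ≈ 2.71×10⁷ W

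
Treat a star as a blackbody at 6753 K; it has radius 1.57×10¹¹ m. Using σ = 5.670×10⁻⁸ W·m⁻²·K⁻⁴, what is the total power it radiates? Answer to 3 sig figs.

Surface area A = 4πR² = 4π(1.57×10¹¹ m)² = 3.09748×10²³ m².
P = σAT⁴ = 5.670×10⁻⁸ × 3.09748×10²³ × (6753)⁴ = 3.65×10³¹ W.

P ≈ 3.65×10³¹ W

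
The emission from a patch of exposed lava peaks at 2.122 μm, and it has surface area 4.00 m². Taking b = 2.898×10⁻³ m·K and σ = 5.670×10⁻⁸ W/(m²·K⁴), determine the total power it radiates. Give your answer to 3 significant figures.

P ≈ 7.89×10⁵ W

Wien's law: T = b/λ_max = 2.898×10⁻³/2.122×10⁻⁶ = 1365.69 K.
Area A = 4.00 m².
Then P = σAT⁴ = 5.670×10⁻⁸×4.00×(1365.69)⁴ = 7.89×10⁵ W.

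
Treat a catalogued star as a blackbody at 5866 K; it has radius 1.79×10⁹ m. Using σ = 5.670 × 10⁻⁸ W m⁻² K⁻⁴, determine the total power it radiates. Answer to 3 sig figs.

P ≈ 2.70×10²⁷ W

Surface area A = 4πR² = 4π(1.79×10⁹ m)² = 4.02639×10¹⁹ m².
P = σAT⁴ = 5.670×10⁻⁸ × 4.02639×10¹⁹ × (5866)⁴ = 2.70×10²⁷ W.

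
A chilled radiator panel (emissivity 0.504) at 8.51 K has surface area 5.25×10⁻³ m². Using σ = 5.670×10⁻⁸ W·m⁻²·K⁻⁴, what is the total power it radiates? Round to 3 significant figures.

Area A = 5.25×10⁻³ m².
P = εσAT⁴ = 0.504 × 5.670×10⁻⁸ × 5.25×10⁻³ × (8.51)⁴ = 7.87×10⁻⁷ W.

P ≈ 7.87×10⁻⁷ W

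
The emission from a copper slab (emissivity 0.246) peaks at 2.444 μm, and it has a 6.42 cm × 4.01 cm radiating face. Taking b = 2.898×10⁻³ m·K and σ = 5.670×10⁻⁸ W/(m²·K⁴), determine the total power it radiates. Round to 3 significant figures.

P ≈ 71.0 W

Wien's law: T = b/λ_max = 2.898×10⁻³/2.444×10⁻⁶ = 1185.76 K.
Area A = 0.0642 × 0.0401 = 2.57442×10⁻³ m².
Then P = εσAT⁴ = 0.246×5.670×10⁻⁸×2.57442×10⁻³×(1185.76)⁴ = 71.0 W.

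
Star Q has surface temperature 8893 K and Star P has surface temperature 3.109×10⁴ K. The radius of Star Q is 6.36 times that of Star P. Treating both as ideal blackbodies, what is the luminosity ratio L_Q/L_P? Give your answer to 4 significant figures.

L_Q/L_P ≈ 0.2708

L ∝ R²T⁴, so L_Q/L_P = (R_Q/R_P)²(T_Q/T_P)⁴ = (6.36)² × (8893/3.109×10⁴)⁴ = 40.4496 × 6.69438×10⁻³ = 0.2708.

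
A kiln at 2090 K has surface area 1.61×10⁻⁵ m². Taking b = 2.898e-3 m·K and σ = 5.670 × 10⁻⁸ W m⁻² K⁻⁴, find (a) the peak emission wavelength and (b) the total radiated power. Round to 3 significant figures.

λ_max ≈ 1.39×10³ nm; P ≈ 17.4 W

(a) λ_max = b/T = 2.898×10⁻³/2090 = 1.387×10⁻⁶ m = 1.39×10³ nm.
Area A = 1.61×10⁻⁵ m².
(b) P = σAT⁴ = 5.670×10⁻⁸×1.61×10⁻⁵×(2090)⁴ = 17.4 W.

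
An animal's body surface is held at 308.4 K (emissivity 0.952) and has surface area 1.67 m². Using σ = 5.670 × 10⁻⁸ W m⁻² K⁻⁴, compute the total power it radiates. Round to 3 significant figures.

Area A = 1.67 m².
P = εσAT⁴ = 0.952 × 5.670×10⁻⁸ × 1.67 × (308.4)⁴ = 815 W.

P ≈ 815 W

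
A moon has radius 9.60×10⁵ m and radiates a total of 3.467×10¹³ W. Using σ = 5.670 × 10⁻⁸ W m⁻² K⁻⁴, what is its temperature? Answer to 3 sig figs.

T ≈ 85.2 K

Surface area A = 4πR² = 4π(9.60×10⁵ m)² = 1.15812×10¹³ m².
P = σAT⁴ ⇒ T = (P/(σA))^(1/4) = (3.467×10¹³/(5.670×10⁻⁸×1.15812×10¹³))^(1/4) = 85.2 K.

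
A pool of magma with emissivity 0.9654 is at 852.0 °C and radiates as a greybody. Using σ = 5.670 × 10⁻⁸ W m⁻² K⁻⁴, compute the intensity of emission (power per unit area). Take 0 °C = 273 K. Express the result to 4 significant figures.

I ≈ 8.768×10⁴ W/m²

T = 852.0 °C + 273 = 1125.0 K.
Stefan–Boltzmann: I = εσT⁴ = 0.9654 × 5.670×10⁻⁸ × (1125.0)⁴ = 8.768×10⁴ W/m².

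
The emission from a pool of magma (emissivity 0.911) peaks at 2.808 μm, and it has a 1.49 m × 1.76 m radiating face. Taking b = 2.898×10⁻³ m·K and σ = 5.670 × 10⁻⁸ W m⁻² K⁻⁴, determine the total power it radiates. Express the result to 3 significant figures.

P ≈ 1.54×10⁵ W

Wien's law: T = b/λ_max = 2.898×10⁻³/2.808×10⁻⁶ = 1032.05 K.
Area A = 1.49 × 1.76 = 2.6224 m².
Then P = εσAT⁴ = 0.911×5.670×10⁻⁸×2.6224×(1032.05)⁴ = 1.54×10⁵ W.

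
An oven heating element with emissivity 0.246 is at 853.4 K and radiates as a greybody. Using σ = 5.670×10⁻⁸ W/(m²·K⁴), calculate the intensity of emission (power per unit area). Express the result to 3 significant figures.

I ≈ 7.40×10³ W/m²

Stefan–Boltzmann: I = εσT⁴ = 0.246 × 5.670×10⁻⁸ × (853.4)⁴ = 7.40×10³ W/m².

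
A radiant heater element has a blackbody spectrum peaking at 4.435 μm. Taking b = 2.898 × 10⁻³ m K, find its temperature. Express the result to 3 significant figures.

T ≈ 653 K

Wien's law gives T = b/λ_max = (2.898×10⁻³ m·K)/(4.435×10⁻⁶ m) = 653 K.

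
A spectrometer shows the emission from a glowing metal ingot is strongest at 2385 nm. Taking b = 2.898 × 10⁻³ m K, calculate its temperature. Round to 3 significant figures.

T ≈ 1.22×10³ K

Wien's law gives T = b/λ_max = (2.898×10⁻³ m·K)/(2.385×10⁻⁶ m) = 1.22×10³ K.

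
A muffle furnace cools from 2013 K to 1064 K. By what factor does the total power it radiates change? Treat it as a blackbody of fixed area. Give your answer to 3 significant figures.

P ∝ T⁴, so P₂/P₁ = (T₂/T₁)⁴ = (1064/2013)⁴ = (0.528564)⁴ = 0.0781.

P₂/P₁ ≈ 0.0781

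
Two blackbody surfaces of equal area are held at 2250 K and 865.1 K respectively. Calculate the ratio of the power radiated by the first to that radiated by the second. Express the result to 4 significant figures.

P₁/P₂ ≈ 45.76

With equal areas, P₁/P₂ = (T₁/T₂)⁴ = (2250/865.1)⁴ = 45.76.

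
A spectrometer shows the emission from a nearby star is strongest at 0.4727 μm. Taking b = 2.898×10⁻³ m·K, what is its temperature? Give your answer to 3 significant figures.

Wien's law gives T = b/λ_max = (2.898×10⁻³ m·K)/(4.727×10⁻⁷ m) = 6.13×10³ K.

T ≈ 6.13×10³ K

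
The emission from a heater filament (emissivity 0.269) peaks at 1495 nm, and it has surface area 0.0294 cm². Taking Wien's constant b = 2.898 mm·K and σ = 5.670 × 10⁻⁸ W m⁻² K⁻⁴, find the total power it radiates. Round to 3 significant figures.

P ≈ 0.633 W

Wien's law: T = b/λ_max = 2.898×10⁻³/1.495×10⁻⁶ = 1938.46 K.
Area A = 0.0294 cm² = 2.94×10⁻⁶ m².
Then P = εσAT⁴ = 0.269×5.670×10⁻⁸×2.94×10⁻⁶×(1938.46)⁴ = 0.633 W.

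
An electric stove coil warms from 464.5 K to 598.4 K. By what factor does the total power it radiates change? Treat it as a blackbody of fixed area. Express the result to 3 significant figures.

P₂/P₁ ≈ 2.75

P ∝ T⁴, so P₂/P₁ = (T₂/T₁)⁴ = (598.4/464.5)⁴ = (1.28827)⁴ = 2.75.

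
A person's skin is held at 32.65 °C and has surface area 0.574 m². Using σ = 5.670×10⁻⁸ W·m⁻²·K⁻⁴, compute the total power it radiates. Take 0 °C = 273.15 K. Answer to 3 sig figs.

T = 32.65 °C + 273.15 = 305.80 K.
Area A = 0.574 m².
P = σAT⁴ = 5.670×10⁻⁸ × 0.574 × (305.80)⁴ = 285 W.

P ≈ 285 W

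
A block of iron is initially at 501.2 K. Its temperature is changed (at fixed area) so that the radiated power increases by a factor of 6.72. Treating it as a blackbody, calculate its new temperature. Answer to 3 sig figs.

T₂ ≈ 807 K

P ∝ T⁴, so T₂/T₁ = (P₂/P₁)^(1/4) = (6.72)^(1/4) = 1.61006.
T₂ = 501.2 × 1.61006 = 807 K.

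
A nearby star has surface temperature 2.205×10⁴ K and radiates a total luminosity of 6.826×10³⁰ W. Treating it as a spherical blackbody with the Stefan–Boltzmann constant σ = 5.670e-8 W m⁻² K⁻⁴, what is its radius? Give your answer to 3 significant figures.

R ≈ 6.37×10⁹ m

L = 4πR²σT⁴ ⇒ R = √(L/(4πσT⁴)).
σT⁴ = 1.34035×10¹⁰ W/m², so R = √(6.826×10³⁰/(4π×1.34035×10¹⁰)) = 6.37×10⁹ m.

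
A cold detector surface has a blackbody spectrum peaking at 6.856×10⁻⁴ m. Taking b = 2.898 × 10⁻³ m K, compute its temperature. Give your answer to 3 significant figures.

T ≈ 4.23 K

Wien's law gives T = b/λ_max = (2.898×10⁻³ m·K)/(6.856×10⁻⁴ m) = 4.23 K.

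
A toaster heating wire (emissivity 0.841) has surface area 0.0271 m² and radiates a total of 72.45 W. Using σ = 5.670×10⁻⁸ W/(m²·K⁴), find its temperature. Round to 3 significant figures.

T ≈ 487 K

Area A = 0.0271 m².
P = εσAT⁴ ⇒ T = (P/(εσA))^(1/4) = (72.45/(0.841×5.670×10⁻⁸×0.0271))^(1/4) = 487 K.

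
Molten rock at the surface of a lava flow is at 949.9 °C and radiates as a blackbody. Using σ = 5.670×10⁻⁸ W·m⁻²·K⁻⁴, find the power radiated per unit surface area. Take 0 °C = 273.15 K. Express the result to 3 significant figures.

I ≈ 1.27×10⁵ W/m²

T = 949.9 °C + 273.15 = 1223.05 K.
Stefan–Boltzmann: I = σT⁴ = 5.670×10⁻⁸ × (1223.05)⁴ = 1.27×10⁵ W/m².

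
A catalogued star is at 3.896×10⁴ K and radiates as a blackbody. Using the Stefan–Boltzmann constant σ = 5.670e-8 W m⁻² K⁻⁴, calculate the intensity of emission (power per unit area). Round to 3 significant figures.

Stefan–Boltzmann: I = σT⁴ = 5.670×10⁻⁸ × (3.896×10⁴)⁴ = 1.31×10¹¹ W/m².

I ≈ 1.31×10¹¹ W/m²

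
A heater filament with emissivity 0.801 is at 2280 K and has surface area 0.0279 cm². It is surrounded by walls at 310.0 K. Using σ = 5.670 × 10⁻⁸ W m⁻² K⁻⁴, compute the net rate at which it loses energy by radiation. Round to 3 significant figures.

Net loss ≈ 3.42 W

Area A = 0.0279 cm² = 2.79×10⁻⁶ m².
Net radiated power P_net = εσA(T⁴ − T₀⁴) = 0.801×5.670×10⁻⁸×2.79×10⁻⁶×(2280⁴ − 310.0⁴).
T⁴ − T₀⁴ = 2.70234×10¹³ − 9.23521×10⁹ = 2.70142×10¹³ K⁴, so P_net = 3.42 W.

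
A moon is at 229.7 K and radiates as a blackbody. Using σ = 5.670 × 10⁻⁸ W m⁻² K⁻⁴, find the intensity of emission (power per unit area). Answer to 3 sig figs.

I ≈ 158 W/m²

Stefan–Boltzmann: I = σT⁴ = 5.670×10⁻⁸ × (229.7)⁴ = 158 W/m².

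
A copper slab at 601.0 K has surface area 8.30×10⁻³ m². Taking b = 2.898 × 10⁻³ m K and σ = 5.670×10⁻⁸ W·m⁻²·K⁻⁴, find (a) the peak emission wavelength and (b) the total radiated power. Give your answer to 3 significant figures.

(a) λ_max = b/T = 2.898×10⁻³/601.0 = 4.822×10⁻⁶ m = 4.82 μm.
Area A = 8.30×10⁻³ m².
(b) P = σAT⁴ = 5.670×10⁻⁸×8.30×10⁻³×(601.0)⁴ = 61.4 W.

λ_max ≈ 4.82 μm; P ≈ 61.4 W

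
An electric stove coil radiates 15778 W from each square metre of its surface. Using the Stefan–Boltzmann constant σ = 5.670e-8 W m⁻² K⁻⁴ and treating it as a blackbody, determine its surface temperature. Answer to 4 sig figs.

T ≈ 726.3 K

I = σT⁴, so T = (I/σ)^(1/4) = (15778/(5.670×10⁻⁸))^(1/4) = 726.3 K.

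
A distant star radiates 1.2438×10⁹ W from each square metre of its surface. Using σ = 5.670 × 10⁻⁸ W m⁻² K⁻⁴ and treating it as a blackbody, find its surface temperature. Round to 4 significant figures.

I = σT⁴, so T = (I/σ)^(1/4) = (1.2438×10⁹/(5.670×10⁻⁸))^(1/4) = 1.217×10⁴ K.

T ≈ 1.217×10⁴ K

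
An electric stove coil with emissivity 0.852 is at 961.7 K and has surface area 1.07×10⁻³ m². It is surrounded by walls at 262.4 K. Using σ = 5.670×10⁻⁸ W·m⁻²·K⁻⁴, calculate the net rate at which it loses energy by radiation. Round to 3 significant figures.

Area A = 1.07×10⁻³ m².
Net radiated power P_net = εσA(T⁴ − T₀⁴) = 0.852×5.670×10⁻⁸×1.07×10⁻³×(961.7⁴ − 262.4⁴).
T⁴ − T₀⁴ = 8.55379×10¹¹ − 4.74084×10⁹ = 8.50638×10¹¹ K⁴, so P_net = 44.0 W.

Net loss ≈ 44.0 W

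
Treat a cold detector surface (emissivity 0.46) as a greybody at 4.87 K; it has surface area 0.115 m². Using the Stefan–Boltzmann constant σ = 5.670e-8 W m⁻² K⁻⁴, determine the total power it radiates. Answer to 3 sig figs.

Area A = 0.115 m².
P = εσAT⁴ = 0.46 × 5.670×10⁻⁸ × 0.115 × (4.87)⁴ = 1.69×10⁻⁶ W.

P ≈ 1.69×10⁻⁶ W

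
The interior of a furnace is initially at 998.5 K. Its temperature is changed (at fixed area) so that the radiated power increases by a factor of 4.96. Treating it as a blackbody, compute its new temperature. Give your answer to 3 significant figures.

T₂ ≈ 1.49×10³ K

P ∝ T⁴, so T₂/T₁ = (P₂/P₁)^(1/4) = (4.96)^(1/4) = 1.49235.
T₂ = 998.5 × 1.49235 = 1.49×10³ K.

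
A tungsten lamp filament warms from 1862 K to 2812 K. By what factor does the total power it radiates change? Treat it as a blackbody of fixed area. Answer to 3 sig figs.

P₂/P₁ ≈ 5.20

P ∝ T⁴, so P₂/P₁ = (T₂/T₁)⁴ = (2812/1862)⁴ = (1.51020)⁴ = 5.20.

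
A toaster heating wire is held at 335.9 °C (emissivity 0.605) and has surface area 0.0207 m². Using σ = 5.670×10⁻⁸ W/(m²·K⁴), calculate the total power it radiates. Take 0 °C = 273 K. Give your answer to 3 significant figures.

T = 335.9 °C + 273 = 608.9 K.
Area A = 0.0207 m².
P = εσAT⁴ = 0.605 × 5.670×10⁻⁸ × 0.0207 × (608.9)⁴ = 97.6 W.

P ≈ 97.6 W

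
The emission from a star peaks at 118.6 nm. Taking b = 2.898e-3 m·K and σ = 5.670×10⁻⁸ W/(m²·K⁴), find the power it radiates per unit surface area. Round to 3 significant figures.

I ≈ 2.02×10¹⁰ W/m²

Wien's law: T = b/λ_max = 2.898×10⁻³/1.186×10⁻⁷ = 24435.1 K.
Then I = σT⁴ = 5.670×10⁻⁸×(24435.1)⁴ = 2.02×10¹⁰ W/m².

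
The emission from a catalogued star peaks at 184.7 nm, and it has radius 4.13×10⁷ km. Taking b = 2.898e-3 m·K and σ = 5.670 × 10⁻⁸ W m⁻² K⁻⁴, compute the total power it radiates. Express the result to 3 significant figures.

P ≈ 7.37×10³¹ W

Wien's law: T = b/λ_max = 2.898×10⁻³/1.847×10⁻⁷ = 15690.3 K.
Surface area A = 4πR² = 4π(4.13×10¹⁰ m)² = 2.14343×10²² m².
Then P = σAT⁴ = 5.670×10⁻⁸×2.14343×10²²×(15690.3)⁴ = 7.37×10³¹ W.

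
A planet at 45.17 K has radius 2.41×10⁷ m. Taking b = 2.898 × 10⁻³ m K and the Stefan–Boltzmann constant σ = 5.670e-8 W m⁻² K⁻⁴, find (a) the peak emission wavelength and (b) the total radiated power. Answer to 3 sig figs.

(a) λ_max = b/T = 2.898×10⁻³/45.17 = 6.416×10⁻⁵ m = 64.2 μm.
Surface area A = 4πR² = 4π(2.41×10⁷ m)² = 7.29867×10¹⁵ m².
(b) P = σAT⁴ = 5.670×10⁻⁸×7.29867×10¹⁵×(45.17)⁴ = 1.72×10¹⁵ W.

λ_max ≈ 64.2 μm; P ≈ 1.72×10¹⁵ W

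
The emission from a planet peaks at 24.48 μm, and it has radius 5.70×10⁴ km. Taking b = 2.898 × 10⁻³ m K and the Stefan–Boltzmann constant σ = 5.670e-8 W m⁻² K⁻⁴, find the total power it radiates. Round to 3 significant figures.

Wien's law: T = b/λ_max = 2.898×10⁻³/2.448×10⁻⁵ = 118.382 K.
Surface area A = 4πR² = 4π(5.70×10⁷ m)² = 4.08281×10¹⁶ m².
Then P = σAT⁴ = 5.670×10⁻⁸×4.08281×10¹⁶×(118.382)⁴ = 4.55×10¹⁷ W.

P ≈ 4.55×10¹⁷ W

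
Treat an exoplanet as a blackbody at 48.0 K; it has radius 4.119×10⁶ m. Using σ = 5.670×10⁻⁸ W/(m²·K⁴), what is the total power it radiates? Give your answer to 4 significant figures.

Surface area A = 4πR² = 4π(4.119×10⁶ m)² = 2.13203×10¹⁴ m².
P = σAT⁴ = 5.670×10⁻⁸ × 2.13203×10¹⁴ × (48.0)⁴ = 6.417×10¹³ W.

P ≈ 6.417×10¹³ W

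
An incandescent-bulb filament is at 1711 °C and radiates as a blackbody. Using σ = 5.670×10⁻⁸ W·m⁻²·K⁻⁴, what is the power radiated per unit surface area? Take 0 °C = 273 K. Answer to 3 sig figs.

I ≈ 8.79×10⁵ W/m²

T = 1711 °C + 273 = 1984 K.
Stefan–Boltzmann: I = σT⁴ = 5.670×10⁻⁸ × (1984)⁴ = 8.79×10⁵ W/m².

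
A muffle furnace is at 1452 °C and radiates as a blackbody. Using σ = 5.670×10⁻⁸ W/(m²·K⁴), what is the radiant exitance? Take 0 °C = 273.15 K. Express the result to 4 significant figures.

T = 1452 °C + 273.15 = 1725.15 K.
Stefan–Boltzmann: I = σT⁴ = 5.670×10⁻⁸ × (1725.15)⁴ = 5.022×10⁵ W/m².

I ≈ 5.022×10⁵ W/m²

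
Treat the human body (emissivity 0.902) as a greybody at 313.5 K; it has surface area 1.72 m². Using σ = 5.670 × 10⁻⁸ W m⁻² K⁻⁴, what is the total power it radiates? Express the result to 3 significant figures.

P ≈ 850 W

Area A = 1.72 m².
P = εσAT⁴ = 0.902 × 5.670×10⁻⁸ × 1.72 × (313.5)⁴ = 850 W.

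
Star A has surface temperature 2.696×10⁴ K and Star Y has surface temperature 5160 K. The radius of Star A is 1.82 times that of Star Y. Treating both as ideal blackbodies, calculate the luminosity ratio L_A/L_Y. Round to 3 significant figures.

L ∝ R²T⁴, so L_A/L_Y = (R_A/R_Y)²(T_A/T_Y)⁴ = (1.82)² × (2.696×10⁴/5160)⁴ = 3.3124 × 745.214 = 2.47×10³.

L_A/L_Y ≈ 2.47×10³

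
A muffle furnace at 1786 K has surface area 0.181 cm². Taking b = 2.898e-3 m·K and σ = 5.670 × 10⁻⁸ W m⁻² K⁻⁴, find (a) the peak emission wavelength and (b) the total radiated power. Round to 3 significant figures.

λ_max ≈ 1.62 μm; P ≈ 10.4 W

(a) λ_max = b/T = 2.898×10⁻³/1786 = 1.623×10⁻⁶ m = 1.62 μm.
Area A = 0.181 cm² = 1.81×10⁻⁵ m².
(b) P = σAT⁴ = 5.670×10⁻⁸×1.81×10⁻⁵×(1786)⁴ = 10.4 W.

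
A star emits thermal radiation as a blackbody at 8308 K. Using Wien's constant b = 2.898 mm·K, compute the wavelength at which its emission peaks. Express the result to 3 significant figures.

Wien's displacement law: λ_max = b/T = (2.898×10⁻³ m·K)/(8308 K) = 3.488×10⁻⁷ m.
That is 349 nm, in the ultraviolet range.

λ_max ≈ 349 nm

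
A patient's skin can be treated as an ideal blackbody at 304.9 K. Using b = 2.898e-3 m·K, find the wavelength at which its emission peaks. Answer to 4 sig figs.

Wien's displacement law: λ_max = b/T = (2.898×10⁻³ m·K)/(304.9 K) = 9.5048×10⁻⁶ m.
That is 9.505 μm, in the infrared range.

λ_max ≈ 9.505 μm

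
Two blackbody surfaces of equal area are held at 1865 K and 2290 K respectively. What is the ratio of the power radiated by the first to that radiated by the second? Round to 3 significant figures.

P₁/P₂ ≈ 0.440

With equal areas, P₁/P₂ = (T₁/T₂)⁴ = (1865/2290)⁴ = 0.440.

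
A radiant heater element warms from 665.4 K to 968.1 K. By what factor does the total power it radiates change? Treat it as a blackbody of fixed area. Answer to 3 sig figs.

P₂/P₁ ≈ 4.48

P ∝ T⁴, so P₂/P₁ = (T₂/T₁)⁴ = (968.1/665.4)⁴ = (1.45491)⁴ = 4.48.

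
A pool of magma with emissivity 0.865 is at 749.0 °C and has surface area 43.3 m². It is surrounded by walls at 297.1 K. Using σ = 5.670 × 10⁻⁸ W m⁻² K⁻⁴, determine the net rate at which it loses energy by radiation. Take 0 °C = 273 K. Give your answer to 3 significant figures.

T = 749.0 °C + 273 = 1022.0 K.
Area A = 43.3 m².
Net radiated power P_net = εσA(T⁴ − T₀⁴) = 0.865×5.670×10⁻⁸×43.3×(1022.0⁴ − 297.1⁴).
T⁴ − T₀⁴ = 1.09095×10¹² − 7.79131×10⁹ = 1.08316×10¹² K⁴, so P_net = 2.30×10⁶ W.

Net loss ≈ 2.30×10⁶ W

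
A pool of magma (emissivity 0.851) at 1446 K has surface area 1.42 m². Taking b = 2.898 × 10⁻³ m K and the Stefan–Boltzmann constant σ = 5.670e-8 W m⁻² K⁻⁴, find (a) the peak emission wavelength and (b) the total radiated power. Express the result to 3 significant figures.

λ_max ≈ 2.00×10³ nm; P ≈ 3.00×10⁵ W

(a) λ_max = b/T = 2.898×10⁻³/1446 = 2.004×10⁻⁶ m = 2.00×10³ nm.
Area A = 1.42 m².
(b) P = εσAT⁴ = 0.851×5.670×10⁻⁸×1.42×(1446)⁴ = 3.00×10⁵ W.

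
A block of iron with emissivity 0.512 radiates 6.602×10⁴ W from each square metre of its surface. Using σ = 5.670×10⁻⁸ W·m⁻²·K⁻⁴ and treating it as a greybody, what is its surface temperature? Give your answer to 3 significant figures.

T ≈ 1.23×10³ K

I = εσT⁴, so T = (I/εσ)^(1/4) = (6.602×10⁴/(0.512×5.670×10⁻⁸))^(1/4) = 1.23×10³ K.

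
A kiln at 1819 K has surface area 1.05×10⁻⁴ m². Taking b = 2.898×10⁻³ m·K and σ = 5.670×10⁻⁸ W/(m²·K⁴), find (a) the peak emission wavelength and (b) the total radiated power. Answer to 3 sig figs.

(a) λ_max = b/T = 2.898×10⁻³/1819 = 1.593×10⁻⁶ m = 1.59 μm.
Area A = 1.05×10⁻⁴ m².
(b) P = σAT⁴ = 5.670×10⁻⁸×1.05×10⁻⁴×(1819)⁴ = 65.2 W.

λ_max ≈ 1.59 μm; P ≈ 65.2 W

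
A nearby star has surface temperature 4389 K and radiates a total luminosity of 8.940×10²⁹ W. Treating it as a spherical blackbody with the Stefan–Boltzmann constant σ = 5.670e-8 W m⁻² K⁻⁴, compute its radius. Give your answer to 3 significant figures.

L = 4πR²σT⁴ ⇒ R = √(L/(4πσT⁴)).
σT⁴ = 2.10400×10⁷ W/m², so R = √(8.940×10²⁹/(4π×2.10400×10⁷)) = 5.81×10¹⁰ m.

R ≈ 5.81×10¹⁰ m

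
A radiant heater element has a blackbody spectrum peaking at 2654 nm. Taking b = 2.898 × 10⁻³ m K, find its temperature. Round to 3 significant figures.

Wien's law gives T = b/λ_max = (2.898×10⁻³ m·K)/(2.654×10⁻⁶ m) = 1.09×10³ K.

T ≈ 1.09×10³ K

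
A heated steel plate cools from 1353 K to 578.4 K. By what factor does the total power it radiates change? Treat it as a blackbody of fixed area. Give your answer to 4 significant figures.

P₂/P₁ ≈ 0.03340

P ∝ T⁴, so P₂/P₁ = (T₂/T₁)⁴ = (578.4/1353)⁴ = (0.427494)⁴ = 0.03340.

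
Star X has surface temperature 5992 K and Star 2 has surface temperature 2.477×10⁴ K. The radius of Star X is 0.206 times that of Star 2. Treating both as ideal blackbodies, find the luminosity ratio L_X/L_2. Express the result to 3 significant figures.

L_X/L_2 ≈ 1.45×10⁻⁴

L ∝ R²T⁴, so L_X/L_2 = (R_X/R_2)²(T_X/T_2)⁴ = (0.206)² × (5992/2.477×10⁴)⁴ = 0.042436 × 3.42439×10⁻³ = 1.45×10⁻⁴.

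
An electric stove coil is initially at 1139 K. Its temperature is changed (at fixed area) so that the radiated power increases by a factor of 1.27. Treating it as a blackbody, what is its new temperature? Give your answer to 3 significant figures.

P ∝ T⁴, so T₂/T₁ = (P₂/P₁)^(1/4) = (1.27)^(1/4) = 1.06158.
T₂ = 1139 × 1.06158 = 1.21×10³ K.

T₂ ≈ 1.21×10³ K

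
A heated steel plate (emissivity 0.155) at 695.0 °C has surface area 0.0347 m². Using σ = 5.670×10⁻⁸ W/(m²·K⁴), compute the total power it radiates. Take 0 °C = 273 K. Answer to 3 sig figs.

P ≈ 268 W

T = 695.0 °C + 273 = 968.0 K.
Area A = 0.0347 m².
P = εσAT⁴ = 0.155 × 5.670×10⁻⁸ × 0.0347 × (968.0)⁴ = 268 W.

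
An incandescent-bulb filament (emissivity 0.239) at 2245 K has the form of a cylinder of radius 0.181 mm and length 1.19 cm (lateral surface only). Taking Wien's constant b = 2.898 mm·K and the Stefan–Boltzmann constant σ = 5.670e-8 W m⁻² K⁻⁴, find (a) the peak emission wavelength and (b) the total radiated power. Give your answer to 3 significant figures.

(a) λ_max = b/T = 2.898×10⁻³/2245 = 1.291×10⁻⁶ m = 1.29 μm.
Lateral area A = 2πrL = 2π×1.81×10⁻⁴×0.0119 = 1.35334×10⁻⁵ m².
(b) P = εσAT⁴ = 0.239×5.670×10⁻⁸×1.35334×10⁻⁵×(2245)⁴ = 4.66 W.

λ_max ≈ 1.29 μm; P ≈ 4.66 W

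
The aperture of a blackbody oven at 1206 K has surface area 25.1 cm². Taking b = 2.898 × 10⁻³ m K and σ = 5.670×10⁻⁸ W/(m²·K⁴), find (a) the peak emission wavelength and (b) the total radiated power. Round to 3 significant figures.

(a) λ_max = b/T = 2.898×10⁻³/1206 = 2.403×10⁻⁶ m = 2.40 μm.
Area A = 25.1 cm² = 2.51×10⁻³ m².
(b) P = σAT⁴ = 5.670×10⁻⁸×2.51×10⁻³×(1206)⁴ = 301 W.

λ_max ≈ 2.40 μm; P ≈ 301 W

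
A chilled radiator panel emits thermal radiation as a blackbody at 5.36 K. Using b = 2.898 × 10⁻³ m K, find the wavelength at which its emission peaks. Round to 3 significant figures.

Wien's displacement law: λ_max = b/T = (2.898×10⁻³ m·K)/(5.36 K) = 5.407×10⁻⁴ m.
That is 5.41×10⁻⁴ m, in the infrared range.

λ_max ≈ 5.41×10⁻⁴ m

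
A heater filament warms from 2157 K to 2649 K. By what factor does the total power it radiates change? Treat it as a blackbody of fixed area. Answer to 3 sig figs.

P₂/P₁ ≈ 2.27

P ∝ T⁴, so P₂/P₁ = (T₂/T₁)⁴ = (2649/2157)⁴ = (1.22809)⁴ = 2.27.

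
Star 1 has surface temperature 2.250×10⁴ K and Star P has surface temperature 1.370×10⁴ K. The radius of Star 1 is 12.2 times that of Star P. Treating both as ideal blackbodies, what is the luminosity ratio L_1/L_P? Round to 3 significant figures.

L_1/L_P ≈ 1.08×10³

L ∝ R²T⁴, so L_1/L_P = (R_1/R_P)²(T_1/T_P)⁴ = (12.2)² × (2.250×10⁴/1.370×10⁴)⁴ = 148.84 × 7.27525 = 1.08×10³.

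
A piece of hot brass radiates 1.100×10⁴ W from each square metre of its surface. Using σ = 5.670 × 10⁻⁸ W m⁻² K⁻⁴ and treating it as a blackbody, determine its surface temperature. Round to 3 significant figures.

I = σT⁴, so T = (I/σ)^(1/4) = (1.100×10⁴/(5.670×10⁻⁸))^(1/4) = 664 K.

T ≈ 664 K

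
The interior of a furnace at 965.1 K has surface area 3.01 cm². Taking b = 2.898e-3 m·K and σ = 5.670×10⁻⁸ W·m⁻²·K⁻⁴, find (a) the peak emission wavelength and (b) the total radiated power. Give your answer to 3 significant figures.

λ_max ≈ 3.00 μm; P ≈ 14.8 W

(a) λ_max = b/T = 2.898×10⁻³/965.1 = 3.003×10⁻⁶ m = 3.00 μm.
Area A = 3.01 cm² = 3.01×10⁻⁴ m².
(b) P = σAT⁴ = 5.670×10⁻⁸×3.01×10⁻⁴×(965.1)⁴ = 14.8 W.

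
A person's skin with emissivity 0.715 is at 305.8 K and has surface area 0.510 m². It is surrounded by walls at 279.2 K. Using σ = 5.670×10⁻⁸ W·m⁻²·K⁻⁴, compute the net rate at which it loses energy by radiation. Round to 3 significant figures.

Net loss ≈ 55.2 W

Area A = 0.510 m².
Net radiated power P_net = εσA(T⁴ − T₀⁴) = 0.715×5.670×10⁻⁸×0.510×(305.8⁴ − 279.2⁴).
T⁴ − T₀⁴ = 8.74480×10⁹ − 6.07661×10⁹ = 2.66819×10⁹ K⁴, so P_net = 55.2 W.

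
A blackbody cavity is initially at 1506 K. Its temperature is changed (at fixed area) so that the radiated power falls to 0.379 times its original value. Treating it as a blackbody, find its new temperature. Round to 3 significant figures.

P ∝ T⁴, so T₂/T₁ = (P₂/P₁)^(1/4) = (0.379)^(1/4) = 0.784621.
T₂ = 1506 × 0.784621 = 1.18×10³ K.

T₂ ≈ 1.18×10³ K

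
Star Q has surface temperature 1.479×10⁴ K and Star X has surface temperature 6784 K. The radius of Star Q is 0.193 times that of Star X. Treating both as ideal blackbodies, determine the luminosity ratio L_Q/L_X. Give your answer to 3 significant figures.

L ∝ R²T⁴, so L_Q/L_X = (R_Q/R_X)²(T_Q/T_X)⁴ = (0.193)² × (1.479×10⁴/6784)⁴ = 0.037249 × 22.5907 = 0.841.

L_Q/L_X ≈ 0.841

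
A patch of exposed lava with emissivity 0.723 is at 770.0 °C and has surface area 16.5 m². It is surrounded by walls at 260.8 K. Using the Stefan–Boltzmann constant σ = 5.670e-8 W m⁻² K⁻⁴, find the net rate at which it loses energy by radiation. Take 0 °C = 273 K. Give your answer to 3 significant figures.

T = 770.0 °C + 273 = 1043.0 K.
Area A = 16.5 m².
Net radiated power P_net = εσA(T⁴ − T₀⁴) = 0.723×5.670×10⁻⁸×16.5×(1043.0⁴ − 260.8⁴).
T⁴ − T₀⁴ = 1.18342×10¹² − 4.62626×10⁹ = 1.17879×10¹² K⁴, so P_net = 7.97×10⁵ W.

Net loss ≈ 7.97×10⁵ W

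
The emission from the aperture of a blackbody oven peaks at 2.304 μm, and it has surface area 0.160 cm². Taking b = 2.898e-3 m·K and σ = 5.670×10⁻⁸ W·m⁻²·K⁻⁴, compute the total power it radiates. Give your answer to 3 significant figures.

Wien's law: T = b/λ_max = 2.898×10⁻³/2.304×10⁻⁶ = 1257.81 K.
Area A = 0.160 cm² = 1.60×10⁻⁵ m².
Then P = σAT⁴ = 5.670×10⁻⁸×1.60×10⁻⁵×(1257.81)⁴ = 2.27 W.

P ≈ 2.27 W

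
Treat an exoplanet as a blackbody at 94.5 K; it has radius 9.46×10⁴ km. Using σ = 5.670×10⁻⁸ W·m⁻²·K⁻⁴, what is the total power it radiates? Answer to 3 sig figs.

P ≈ 5.09×10¹⁷ W

Surface area A = 4πR² = 4π(9.46×10⁷ m)² = 1.12458×10¹⁷ m².
P = σAT⁴ = 5.670×10⁻⁸ × 1.12458×10¹⁷ × (94.5)⁴ = 5.09×10¹⁷ W.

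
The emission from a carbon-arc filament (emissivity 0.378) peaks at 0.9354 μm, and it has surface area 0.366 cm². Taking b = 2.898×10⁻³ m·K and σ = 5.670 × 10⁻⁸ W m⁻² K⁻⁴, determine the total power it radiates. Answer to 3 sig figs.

P ≈ 72.3 W

Wien's law: T = b/λ_max = 2.898×10⁻³/9.354×10⁻⁷ = 3098.14 K.
Area A = 0.366 cm² = 3.66×10⁻⁵ m².
Then P = εσAT⁴ = 0.378×5.670×10⁻⁸×3.66×10⁻⁵×(3098.14)⁴ = 72.3 W.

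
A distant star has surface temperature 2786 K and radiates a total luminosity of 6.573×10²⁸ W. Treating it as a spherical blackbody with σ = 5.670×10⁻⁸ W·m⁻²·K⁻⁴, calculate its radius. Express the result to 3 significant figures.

L = 4πR²σT⁴ ⇒ R = √(L/(4πσT⁴)).
σT⁴ = 3.41592×10⁶ W/m², so R = √(6.573×10²⁸/(4π×3.41592×10⁶)) = 3.91×10¹⁰ m.

R ≈ 3.91×10¹⁰ m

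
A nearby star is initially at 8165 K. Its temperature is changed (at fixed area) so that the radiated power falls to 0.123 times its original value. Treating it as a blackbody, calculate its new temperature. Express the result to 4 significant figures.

T₂ ≈ 4835 K

P ∝ T⁴, so T₂/T₁ = (P₂/P₁)^(1/4) = (0.123)^(1/4) = 0.592211.
T₂ = 8165 × 0.592211 = 4835 K.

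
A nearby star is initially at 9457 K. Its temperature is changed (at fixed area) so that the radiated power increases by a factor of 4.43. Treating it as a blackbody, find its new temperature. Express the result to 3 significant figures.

T₂ ≈ 1.37×10⁴ K

P ∝ T⁴, so T₂/T₁ = (P₂/P₁)^(1/4) = (4.43)^(1/4) = 1.45078.
T₂ = 9457 × 1.45078 = 1.37×10⁴ K.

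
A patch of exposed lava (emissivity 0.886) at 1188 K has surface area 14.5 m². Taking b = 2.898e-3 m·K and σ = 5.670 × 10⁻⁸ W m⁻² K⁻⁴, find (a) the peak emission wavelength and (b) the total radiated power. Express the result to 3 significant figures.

(a) λ_max = b/T = 2.898×10⁻³/1188 = 2.439×10⁻⁶ m = 2.44×10³ nm.
Area A = 14.5 m².
(b) P = εσAT⁴ = 0.886×5.670×10⁻⁸×14.5×(1188)⁴ = 1.45×10⁶ W.

λ_max ≈ 2.44×10³ nm; P ≈ 1.45×10⁶ W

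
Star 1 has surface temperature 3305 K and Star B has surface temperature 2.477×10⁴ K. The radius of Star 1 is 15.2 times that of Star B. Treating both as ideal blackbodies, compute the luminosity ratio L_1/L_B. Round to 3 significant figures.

L ∝ R²T⁴, so L_1/L_B = (R_1/R_B)²(T_1/T_B)⁴ = (15.2)² × (3305/2.477×10⁴)⁴ = 231.04 × 3.16943×10⁻⁴ = 0.0732.

L_1/L_B ≈ 0.0732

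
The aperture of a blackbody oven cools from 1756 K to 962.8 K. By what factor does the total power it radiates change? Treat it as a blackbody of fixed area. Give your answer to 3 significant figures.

P₂/P₁ ≈ 0.0904

P ∝ T⁴, so P₂/P₁ = (T₂/T₁)⁴ = (962.8/1756)⁴ = (0.548292)⁴ = 0.0904.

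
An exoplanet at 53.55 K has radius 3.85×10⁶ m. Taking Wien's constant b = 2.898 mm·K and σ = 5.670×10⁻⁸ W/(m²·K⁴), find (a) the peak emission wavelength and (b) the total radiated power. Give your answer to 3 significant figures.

(a) λ_max = b/T = 2.898×10⁻³/53.55 = 5.412×10⁻⁵ m = 54.1 μm.
Surface area A = 4πR² = 4π(3.85×10⁶ m)² = 1.86265×10¹⁴ m².
(b) P = σAT⁴ = 5.670×10⁻⁸×1.86265×10¹⁴×(53.55)⁴ = 8.68×10¹³ W.

λ_max ≈ 54.1 μm; P ≈ 8.68×10¹³ W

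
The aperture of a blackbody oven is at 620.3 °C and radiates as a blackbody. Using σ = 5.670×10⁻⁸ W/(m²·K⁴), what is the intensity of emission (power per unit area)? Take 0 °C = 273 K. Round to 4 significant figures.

I ≈ 3.611×10⁴ W/m²

T = 620.3 °C + 273 = 893.3 K.
Stefan–Boltzmann: I = σT⁴ = 5.670×10⁻⁸ × (893.3)⁴ = 3.611×10⁴ W/m².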